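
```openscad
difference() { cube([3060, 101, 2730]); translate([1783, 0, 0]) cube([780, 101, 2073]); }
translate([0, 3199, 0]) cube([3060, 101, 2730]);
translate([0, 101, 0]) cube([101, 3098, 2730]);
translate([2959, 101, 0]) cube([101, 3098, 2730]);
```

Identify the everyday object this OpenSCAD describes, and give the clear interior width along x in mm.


A single room. The interior width is 2858 mm.

Four walls enclosing a rectangle with a door in the front wall — a room. Outside width 3060 minus two 101 mm walls gives 2858 mm.


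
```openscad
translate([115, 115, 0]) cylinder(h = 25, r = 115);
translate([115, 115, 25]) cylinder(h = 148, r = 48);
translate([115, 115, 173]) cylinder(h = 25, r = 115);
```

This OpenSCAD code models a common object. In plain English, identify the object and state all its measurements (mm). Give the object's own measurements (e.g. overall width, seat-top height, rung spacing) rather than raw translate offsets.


A spool: two coaxial disc flanges of radius 115 mm and thickness 25 mm, joined by a core cylinder of radius 48 mm and height 148 mm. The lower flange rests on z = 0 and the three cylinders share a vertical axis.


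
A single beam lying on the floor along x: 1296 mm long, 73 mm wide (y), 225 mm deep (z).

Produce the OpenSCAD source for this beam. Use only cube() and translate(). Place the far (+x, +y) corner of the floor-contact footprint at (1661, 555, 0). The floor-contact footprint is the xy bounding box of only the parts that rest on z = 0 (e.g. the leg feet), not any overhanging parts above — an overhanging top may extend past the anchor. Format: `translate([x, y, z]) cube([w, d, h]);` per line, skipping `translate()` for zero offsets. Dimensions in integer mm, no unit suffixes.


translate([365, 482, 0]) cube([1296, 73, 225]);


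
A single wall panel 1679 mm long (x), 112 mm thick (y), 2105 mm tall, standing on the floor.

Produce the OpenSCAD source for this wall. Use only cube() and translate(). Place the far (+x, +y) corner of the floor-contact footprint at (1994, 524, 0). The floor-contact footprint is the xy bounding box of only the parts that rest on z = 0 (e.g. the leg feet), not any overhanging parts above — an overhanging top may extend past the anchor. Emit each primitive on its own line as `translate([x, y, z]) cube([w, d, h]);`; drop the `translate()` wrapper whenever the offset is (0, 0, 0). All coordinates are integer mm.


translate([315, 412, 0]) cube([1679, 112, 2105]);


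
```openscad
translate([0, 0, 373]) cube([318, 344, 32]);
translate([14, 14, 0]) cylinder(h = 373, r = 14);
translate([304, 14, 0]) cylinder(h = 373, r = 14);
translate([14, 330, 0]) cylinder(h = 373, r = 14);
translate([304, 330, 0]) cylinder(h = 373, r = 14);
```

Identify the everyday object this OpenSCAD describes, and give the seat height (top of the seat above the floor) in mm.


A stool. The seat height is 405 mm.

A 318×344×32 slab at z = 373 on four corner cylinders — a stool. The seat top is 373 + 32 = 405 mm.


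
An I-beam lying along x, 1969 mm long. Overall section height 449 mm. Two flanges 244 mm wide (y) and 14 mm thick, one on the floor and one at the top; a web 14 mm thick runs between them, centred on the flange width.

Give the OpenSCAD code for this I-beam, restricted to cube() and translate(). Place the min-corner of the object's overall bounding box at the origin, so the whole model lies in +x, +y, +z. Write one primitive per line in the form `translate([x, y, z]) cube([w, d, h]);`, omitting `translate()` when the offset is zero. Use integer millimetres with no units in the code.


cube([1969, 244, 14]);
translate([0, 115, 14]) cube([1969, 14, 421]);
translate([0, 0, 435]) cube([1969, 244, 14]);


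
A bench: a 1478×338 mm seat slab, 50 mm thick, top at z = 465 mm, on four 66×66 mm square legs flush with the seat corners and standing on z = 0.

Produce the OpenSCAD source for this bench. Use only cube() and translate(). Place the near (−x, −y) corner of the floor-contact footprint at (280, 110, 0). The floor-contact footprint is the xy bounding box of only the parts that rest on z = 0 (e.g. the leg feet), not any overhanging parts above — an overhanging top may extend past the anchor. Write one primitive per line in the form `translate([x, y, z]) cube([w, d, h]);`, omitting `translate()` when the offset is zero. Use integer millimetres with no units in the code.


translate([280, 110, 415]) cube([1478, 338, 50]);
translate([280, 110, 0]) cube([66, 66, 415]);
translate([280, 382, 0]) cube([66, 66, 415]);
translate([1692, 110, 0]) cube([66, 66, 415]);
translate([1692, 382, 0]) cube([66, 66, 415]);


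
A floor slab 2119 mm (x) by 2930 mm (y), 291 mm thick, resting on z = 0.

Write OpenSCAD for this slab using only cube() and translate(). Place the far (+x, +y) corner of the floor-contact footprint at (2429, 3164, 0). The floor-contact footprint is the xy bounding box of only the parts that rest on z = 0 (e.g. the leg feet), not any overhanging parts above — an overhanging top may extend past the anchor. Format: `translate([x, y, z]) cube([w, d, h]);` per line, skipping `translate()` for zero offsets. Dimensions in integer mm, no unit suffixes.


translate([310, 234, 0]) cube([2119, 2930, 291]);


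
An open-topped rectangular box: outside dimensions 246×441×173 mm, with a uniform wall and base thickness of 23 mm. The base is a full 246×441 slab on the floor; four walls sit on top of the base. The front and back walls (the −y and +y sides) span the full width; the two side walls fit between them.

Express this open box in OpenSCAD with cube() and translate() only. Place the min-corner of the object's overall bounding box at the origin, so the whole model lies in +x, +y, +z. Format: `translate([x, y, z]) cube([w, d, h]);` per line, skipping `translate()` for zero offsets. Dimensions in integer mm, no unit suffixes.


cube([246, 441, 23]);
translate([0, 0, 23]) cube([246, 23, 150]);
translate([0, 418, 23]) cube([246, 23, 150]);
translate([0, 23, 23]) cube([23, 395, 150]);
translate([223, 23, 23]) cube([23, 395, 150]);


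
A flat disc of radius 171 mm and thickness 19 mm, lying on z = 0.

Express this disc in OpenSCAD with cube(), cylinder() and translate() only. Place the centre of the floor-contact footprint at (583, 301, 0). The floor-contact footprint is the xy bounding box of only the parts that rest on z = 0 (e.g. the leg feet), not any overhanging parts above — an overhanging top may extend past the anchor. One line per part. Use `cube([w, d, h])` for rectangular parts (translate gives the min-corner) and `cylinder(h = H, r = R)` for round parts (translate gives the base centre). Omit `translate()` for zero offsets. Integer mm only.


translate([583, 301, 0]) cylinder(h = 19, r = 171);


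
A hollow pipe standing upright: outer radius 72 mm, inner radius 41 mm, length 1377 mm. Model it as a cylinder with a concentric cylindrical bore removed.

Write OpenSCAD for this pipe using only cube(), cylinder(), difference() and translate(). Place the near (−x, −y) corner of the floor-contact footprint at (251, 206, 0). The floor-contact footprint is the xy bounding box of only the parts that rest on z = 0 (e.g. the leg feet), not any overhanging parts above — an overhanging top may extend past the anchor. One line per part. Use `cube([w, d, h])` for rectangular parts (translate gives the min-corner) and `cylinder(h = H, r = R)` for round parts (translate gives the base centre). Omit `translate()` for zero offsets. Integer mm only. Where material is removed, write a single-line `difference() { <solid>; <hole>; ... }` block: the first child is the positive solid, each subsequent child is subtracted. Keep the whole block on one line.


difference() { translate([323, 278, 0]) cylinder(h = 1377, r = 72); translate([323, 278, 0]) cylinder(h = 1377, r = 41); }


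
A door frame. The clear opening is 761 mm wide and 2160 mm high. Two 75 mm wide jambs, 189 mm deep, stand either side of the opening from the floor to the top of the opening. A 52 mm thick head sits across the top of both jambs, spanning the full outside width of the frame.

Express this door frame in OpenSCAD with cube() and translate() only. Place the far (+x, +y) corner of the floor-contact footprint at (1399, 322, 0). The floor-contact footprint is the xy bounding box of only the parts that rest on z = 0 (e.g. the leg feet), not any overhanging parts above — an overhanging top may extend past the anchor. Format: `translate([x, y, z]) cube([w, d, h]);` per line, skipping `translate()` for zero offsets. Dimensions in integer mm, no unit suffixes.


translate([488, 133, 0]) cube([75, 189, 2160]);
translate([1324, 133, 0]) cube([75, 189, 2160]);
translate([488, 133, 2160]) cube([911, 189, 52]);


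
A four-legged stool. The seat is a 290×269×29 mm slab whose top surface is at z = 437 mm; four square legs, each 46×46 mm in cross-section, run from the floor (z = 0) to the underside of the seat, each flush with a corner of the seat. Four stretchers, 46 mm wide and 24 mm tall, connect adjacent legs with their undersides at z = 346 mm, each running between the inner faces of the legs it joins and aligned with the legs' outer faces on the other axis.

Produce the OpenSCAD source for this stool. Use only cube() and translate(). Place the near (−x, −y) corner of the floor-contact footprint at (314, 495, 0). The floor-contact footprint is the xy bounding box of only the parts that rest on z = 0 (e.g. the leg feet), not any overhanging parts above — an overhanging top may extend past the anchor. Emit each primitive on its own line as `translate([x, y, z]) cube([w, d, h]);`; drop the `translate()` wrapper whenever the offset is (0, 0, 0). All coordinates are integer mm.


// leg_h = 437 - 29 = 408
// stretcher span = 290 - 2*46 = 198
translate([314, 495, 408]) cube([290, 269, 29]);
translate([314, 495, 0]) cube([46, 46, 408]);
translate([558, 495, 0]) cube([46, 46, 408]);
translate([314, 718, 0]) cube([46, 46, 408]);
translate([558, 718, 0]) cube([46, 46, 408]);
translate([360, 495, 346]) cube([198, 46, 24]);
translate([360, 718, 346]) cube([198, 46, 24]);
translate([314, 541, 346]) cube([46, 177, 24]);
translate([558, 541, 346]) cube([46, 177, 24]);


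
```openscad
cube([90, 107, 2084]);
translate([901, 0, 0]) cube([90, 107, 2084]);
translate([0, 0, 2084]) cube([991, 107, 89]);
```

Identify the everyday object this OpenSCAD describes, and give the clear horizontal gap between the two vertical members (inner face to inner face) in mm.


A door frame. The clear opening width is 811 mm.

Two 2084 mm tall posts with a header on top — a door frame. The left jamb is 90 mm wide at x = 0; the right jamb starts at x = 901. The clear opening is 901 − 90 = 811 mm.


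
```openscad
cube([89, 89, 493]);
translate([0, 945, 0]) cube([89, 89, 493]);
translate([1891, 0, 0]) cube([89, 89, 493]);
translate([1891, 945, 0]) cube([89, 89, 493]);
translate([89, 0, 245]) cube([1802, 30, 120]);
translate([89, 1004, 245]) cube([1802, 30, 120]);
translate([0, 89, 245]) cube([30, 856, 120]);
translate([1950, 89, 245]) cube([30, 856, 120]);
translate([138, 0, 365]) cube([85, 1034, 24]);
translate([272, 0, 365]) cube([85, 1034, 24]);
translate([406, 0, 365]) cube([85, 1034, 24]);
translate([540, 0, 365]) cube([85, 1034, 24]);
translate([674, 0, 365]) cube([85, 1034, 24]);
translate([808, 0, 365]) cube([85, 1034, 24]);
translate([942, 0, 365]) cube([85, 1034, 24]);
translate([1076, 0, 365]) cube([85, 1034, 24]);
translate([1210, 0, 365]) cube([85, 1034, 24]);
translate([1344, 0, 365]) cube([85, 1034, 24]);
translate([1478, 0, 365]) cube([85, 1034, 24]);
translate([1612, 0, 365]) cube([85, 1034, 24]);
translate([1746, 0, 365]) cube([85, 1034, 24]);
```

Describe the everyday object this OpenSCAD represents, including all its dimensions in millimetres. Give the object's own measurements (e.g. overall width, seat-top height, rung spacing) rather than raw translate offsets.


A bed frame 1980 mm long (x) by 1034 mm wide (y). Four 89×89 mm corner posts, 493 mm tall, at the corners of the footprint. Four rails of 30 mm thickness and 120 mm height run between adjacent posts with their undersides at z = 245 mm, their outer faces flush with the outside of the frame (the two x-running rails run between the posts' inner faces; the two y-running rails run between the posts' inner faces). 13 slats, each 85 mm wide (x) and 24 mm thick, lie across the top of the two x-running rails, running the full 1034 mm width of the frame in y; along x they sit between the end posts with a 49 mm gap after the −x posts and between neighbouring slats, leaving 60 mm before the +x posts.


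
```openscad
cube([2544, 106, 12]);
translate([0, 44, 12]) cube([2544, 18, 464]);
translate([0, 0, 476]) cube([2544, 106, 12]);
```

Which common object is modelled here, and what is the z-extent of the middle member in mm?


An I-beam. The web height is 464 mm.

Two wide flanges with a thin centred web — an I-beam. Overall 488 mm minus two 12 mm flanges gives a web of 488 − 2·12 = 464 mm.


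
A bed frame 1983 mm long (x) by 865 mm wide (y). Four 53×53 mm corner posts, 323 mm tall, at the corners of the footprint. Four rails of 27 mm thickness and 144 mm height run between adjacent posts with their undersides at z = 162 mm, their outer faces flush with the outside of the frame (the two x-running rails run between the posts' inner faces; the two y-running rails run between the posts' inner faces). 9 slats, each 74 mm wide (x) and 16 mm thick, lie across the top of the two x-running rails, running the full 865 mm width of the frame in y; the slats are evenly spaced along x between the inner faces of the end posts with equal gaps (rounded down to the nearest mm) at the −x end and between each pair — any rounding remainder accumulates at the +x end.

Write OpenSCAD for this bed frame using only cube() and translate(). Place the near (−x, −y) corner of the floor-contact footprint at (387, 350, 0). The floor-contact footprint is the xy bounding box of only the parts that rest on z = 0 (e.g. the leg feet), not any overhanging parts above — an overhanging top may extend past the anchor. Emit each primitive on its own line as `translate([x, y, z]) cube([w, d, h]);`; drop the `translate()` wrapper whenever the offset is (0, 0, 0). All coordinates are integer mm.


translate([387, 350, 0]) cube([53, 53, 323]);
translate([387, 1162, 0]) cube([53, 53, 323]);
translate([2317, 350, 0]) cube([53, 53, 323]);
translate([2317, 1162, 0]) cube([53, 53, 323]);
translate([440, 350, 162]) cube([1877, 27, 144]);
translate([440, 1188, 162]) cube([1877, 27, 144]);
translate([387, 403, 162]) cube([27, 759, 144]);
translate([2343, 403, 162]) cube([27, 759, 144]);
translate([561, 350, 306]) cube([74, 865, 16]);
translate([756, 350, 306]) cube([74, 865, 16]);
translate([951, 350, 306]) cube([74, 865, 16]);
translate([1146, 350, 306]) cube([74, 865, 16]);
translate([1341, 350, 306]) cube([74, 865, 16]);
translate([1536, 350, 306]) cube([74, 865, 16]);
translate([1731, 350, 306]) cube([74, 865, 16]);
translate([1926, 350, 306]) cube([74, 865, 16]);
translate([2121, 350, 306]) cube([74, 865, 16]);


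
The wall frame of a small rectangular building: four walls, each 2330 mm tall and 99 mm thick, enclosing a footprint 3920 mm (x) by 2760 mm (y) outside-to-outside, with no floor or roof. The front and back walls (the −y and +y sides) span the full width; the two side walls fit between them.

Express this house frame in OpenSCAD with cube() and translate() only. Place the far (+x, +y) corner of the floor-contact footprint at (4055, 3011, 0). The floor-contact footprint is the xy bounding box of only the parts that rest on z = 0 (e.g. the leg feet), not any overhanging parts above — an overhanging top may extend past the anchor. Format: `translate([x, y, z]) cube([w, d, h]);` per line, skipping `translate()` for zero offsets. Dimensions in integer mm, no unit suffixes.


translate([135, 251, 0]) cube([3920, 99, 2330]);
translate([135, 2912, 0]) cube([3920, 99, 2330]);
translate([135, 350, 0]) cube([99, 2562, 2330]);
translate([3956, 350, 0]) cube([99, 2562, 2330]);


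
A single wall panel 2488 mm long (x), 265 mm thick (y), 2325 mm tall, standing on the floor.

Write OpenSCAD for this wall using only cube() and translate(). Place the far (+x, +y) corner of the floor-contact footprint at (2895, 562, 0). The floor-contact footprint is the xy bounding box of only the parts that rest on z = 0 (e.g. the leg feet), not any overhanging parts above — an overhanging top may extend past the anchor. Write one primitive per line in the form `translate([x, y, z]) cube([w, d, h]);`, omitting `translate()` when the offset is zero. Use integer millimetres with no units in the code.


translate([407, 297, 0]) cube([2488, 265, 2325]);


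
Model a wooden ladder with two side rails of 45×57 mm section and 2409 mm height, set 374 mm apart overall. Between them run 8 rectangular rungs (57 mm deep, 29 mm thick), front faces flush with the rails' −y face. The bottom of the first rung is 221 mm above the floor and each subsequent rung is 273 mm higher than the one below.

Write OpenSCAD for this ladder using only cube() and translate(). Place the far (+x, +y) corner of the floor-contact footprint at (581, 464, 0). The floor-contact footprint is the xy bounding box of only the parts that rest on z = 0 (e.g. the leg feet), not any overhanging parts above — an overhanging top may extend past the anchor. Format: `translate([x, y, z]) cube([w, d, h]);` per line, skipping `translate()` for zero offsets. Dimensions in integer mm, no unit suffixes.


translate([207, 407, 0]) cube([45, 57, 2409]);
translate([536, 407, 0]) cube([45, 57, 2409]);
translate([252, 407, 221]) cube([284, 57, 29]);
translate([252, 407, 494]) cube([284, 57, 29]);
translate([252, 407, 767]) cube([284, 57, 29]);
translate([252, 407, 1040]) cube([284, 57, 29]);
translate([252, 407, 1313]) cube([284, 57, 29]);
translate([252, 407, 1586]) cube([284, 57, 29]);
translate([252, 407, 1859]) cube([284, 57, 29]);
translate([252, 407, 2132]) cube([284, 57, 29]);


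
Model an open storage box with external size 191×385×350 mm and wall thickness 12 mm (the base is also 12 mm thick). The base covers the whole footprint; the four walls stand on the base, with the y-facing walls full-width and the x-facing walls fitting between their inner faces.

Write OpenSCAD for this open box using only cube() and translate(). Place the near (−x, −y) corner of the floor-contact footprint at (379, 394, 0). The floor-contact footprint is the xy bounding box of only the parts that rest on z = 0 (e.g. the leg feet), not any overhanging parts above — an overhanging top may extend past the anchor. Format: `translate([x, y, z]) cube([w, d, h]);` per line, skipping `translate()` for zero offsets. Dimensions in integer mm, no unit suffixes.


translate([379, 394, 0]) cube([191, 385, 12]);
translate([379, 394, 12]) cube([191, 12, 338]);
translate([379, 767, 12]) cube([191, 12, 338]);
translate([379, 406, 12]) cube([12, 361, 338]);
translate([558, 406, 12]) cube([12, 361, 338]);


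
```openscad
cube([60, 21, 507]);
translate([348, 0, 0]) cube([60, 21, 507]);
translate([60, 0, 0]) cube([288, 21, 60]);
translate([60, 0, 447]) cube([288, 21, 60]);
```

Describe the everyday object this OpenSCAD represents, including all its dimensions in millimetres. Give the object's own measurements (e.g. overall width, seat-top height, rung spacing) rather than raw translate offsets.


A rectangular picture frame lying in the x–z plane (depth along y). The opening is 288 mm wide (x) by 387 mm tall (z), surrounded by a border 60 mm wide on all four sides. The frame is 21 mm deep and is made of two full-height vertical stiles with two horizontal rails fitted between them.


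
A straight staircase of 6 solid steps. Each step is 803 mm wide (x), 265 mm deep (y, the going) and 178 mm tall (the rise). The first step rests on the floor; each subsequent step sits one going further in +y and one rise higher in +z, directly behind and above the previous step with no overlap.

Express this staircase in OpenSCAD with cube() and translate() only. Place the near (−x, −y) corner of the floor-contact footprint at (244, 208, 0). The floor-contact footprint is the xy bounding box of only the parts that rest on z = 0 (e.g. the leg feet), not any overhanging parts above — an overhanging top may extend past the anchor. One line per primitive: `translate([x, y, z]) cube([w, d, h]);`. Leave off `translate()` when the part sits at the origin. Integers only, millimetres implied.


translate([244, 208, 0]) cube([803, 265, 178]);
translate([244, 473, 178]) cube([803, 265, 178]);
translate([244, 738, 356]) cube([803, 265, 178]);
translate([244, 1003, 534]) cube([803, 265, 178]);
translate([244, 1268, 712]) cube([803, 265, 178]);
translate([244, 1533, 890]) cube([803, 265, 178]);


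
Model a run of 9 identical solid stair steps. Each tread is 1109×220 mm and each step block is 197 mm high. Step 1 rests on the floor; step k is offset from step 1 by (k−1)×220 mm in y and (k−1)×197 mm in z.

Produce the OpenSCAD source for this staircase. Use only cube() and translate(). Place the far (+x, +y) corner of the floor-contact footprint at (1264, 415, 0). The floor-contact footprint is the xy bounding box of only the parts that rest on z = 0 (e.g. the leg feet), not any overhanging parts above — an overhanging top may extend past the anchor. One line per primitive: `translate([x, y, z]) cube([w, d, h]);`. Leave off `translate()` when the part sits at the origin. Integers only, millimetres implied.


translate([155, 195, 0]) cube([1109, 220, 197]);
translate([155, 415, 197]) cube([1109, 220, 197]);
translate([155, 635, 394]) cube([1109, 220, 197]);
translate([155, 855, 591]) cube([1109, 220, 197]);
translate([155, 1075, 788]) cube([1109, 220, 197]);
translate([155, 1295, 985]) cube([1109, 220, 197]);
translate([155, 1515, 1182]) cube([1109, 220, 197]);
translate([155, 1735, 1379]) cube([1109, 220, 197]);
translate([155, 1955, 1576]) cube([1109, 220, 197]);


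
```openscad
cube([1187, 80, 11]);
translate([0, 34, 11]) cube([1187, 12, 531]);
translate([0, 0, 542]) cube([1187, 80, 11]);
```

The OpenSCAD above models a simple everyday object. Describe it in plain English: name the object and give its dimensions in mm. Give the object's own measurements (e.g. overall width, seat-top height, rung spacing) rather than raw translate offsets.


An I-beam lying along x, 1187 mm long. Overall section height 553 mm. Two flanges 80 mm wide (y) and 11 mm thick, one on the floor and one at the top; a web 12 mm thick runs between them, centred on the flange width.


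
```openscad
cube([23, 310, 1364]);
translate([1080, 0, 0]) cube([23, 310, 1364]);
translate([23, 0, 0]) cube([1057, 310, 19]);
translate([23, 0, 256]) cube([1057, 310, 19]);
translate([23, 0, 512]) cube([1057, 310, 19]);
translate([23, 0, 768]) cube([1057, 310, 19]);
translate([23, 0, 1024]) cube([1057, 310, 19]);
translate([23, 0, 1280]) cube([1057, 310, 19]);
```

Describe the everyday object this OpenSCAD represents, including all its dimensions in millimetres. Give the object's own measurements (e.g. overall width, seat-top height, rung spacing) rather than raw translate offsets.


An open bookshelf. Two side panels, each 23 mm thick, 310 mm deep and 1364 mm tall, stand 1103 mm apart (outside-to-outside). Between them sit 6 shelves, each 19 mm thick and 310 mm deep, spanning the full gap between the sides. The bottom shelf rests on the floor (its underside at z = 0) and the clear gap between one shelf's top and the next shelf's underside is 237 mm.


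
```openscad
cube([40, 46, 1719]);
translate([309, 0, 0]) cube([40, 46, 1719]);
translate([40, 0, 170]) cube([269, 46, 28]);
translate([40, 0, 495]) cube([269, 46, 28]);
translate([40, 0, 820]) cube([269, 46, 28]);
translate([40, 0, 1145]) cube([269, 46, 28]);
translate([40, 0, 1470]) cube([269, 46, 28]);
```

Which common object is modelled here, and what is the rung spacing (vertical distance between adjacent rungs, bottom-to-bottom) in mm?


A ladder. The rung spacing is 325 mm.

Two tall 40×46 posts with 5 short bars between them — a ladder. Adjacent rungs sit at z = 170 and z = 495, so the spacing is 495 − 170 = 325 mm.


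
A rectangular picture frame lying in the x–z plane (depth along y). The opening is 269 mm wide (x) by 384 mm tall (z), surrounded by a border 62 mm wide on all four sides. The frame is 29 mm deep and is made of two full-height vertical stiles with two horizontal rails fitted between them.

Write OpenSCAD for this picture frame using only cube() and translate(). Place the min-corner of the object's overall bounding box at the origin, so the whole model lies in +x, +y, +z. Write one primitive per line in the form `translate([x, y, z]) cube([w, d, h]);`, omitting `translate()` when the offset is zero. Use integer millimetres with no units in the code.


cube([62, 29, 508]);
translate([331, 0, 0]) cube([62, 29, 508]);
translate([62, 0, 0]) cube([269, 29, 62]);
translate([62, 0, 446]) cube([269, 29, 62]);


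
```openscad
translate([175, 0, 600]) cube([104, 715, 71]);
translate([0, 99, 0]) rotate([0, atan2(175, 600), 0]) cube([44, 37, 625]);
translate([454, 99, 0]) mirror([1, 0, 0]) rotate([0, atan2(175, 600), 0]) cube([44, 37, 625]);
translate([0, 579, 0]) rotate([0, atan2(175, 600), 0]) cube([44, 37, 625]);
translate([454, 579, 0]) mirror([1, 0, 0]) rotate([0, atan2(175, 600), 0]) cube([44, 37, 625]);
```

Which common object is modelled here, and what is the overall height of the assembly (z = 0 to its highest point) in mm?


A sawhorse. The overall height is 671 mm.

A beam across two mirrored pairs of raked legs — a sawhorse. The beam's underside is at z = 600 (matching the legs' vertical rise in atan2(175, 600)) and the beam is 71 mm tall, so its top is at 600 + 71 = 671 mm. The raked legs top out at the beam's underside, so that is the highest point.


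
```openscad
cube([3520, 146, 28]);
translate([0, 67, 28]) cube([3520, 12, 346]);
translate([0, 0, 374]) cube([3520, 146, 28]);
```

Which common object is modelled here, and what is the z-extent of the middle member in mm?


An I-beam. The web height is 346 mm.

Two wide flanges with a thin centred web — an I-beam. Overall 402 mm minus two 28 mm flanges gives a web of 402 − 2·28 = 346 mm.


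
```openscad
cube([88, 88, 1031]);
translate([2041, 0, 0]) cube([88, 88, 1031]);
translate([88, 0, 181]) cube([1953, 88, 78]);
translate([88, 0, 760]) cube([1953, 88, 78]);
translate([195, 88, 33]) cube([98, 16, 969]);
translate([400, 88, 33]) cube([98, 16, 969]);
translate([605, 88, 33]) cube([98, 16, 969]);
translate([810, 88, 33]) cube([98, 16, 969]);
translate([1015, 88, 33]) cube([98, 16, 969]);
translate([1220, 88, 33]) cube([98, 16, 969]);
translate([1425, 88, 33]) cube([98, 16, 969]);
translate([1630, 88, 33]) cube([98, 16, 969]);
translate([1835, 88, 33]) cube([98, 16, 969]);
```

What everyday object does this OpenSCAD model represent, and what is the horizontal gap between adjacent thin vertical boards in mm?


A fence section. The picket gap is 107 mm.

Two posts, two rails, 9 pickets — a fence section. Span 1953 mm holds 9 pickets of 98 mm with 10 equal gaps: ⌊(1953 − 9·98) / 10⌋ = 107 mm.


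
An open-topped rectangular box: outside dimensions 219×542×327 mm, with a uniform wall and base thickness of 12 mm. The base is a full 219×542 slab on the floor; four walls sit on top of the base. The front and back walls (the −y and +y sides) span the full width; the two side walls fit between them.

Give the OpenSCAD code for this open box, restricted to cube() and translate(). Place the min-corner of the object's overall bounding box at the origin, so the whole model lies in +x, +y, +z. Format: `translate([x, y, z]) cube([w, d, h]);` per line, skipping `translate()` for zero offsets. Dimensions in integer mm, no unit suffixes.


cube([219, 542, 12]);
translate([0, 0, 12]) cube([219, 12, 315]);
translate([0, 530, 12]) cube([219, 12, 315]);
translate([0, 12, 12]) cube([12, 518, 315]);
translate([207, 12, 12]) cube([12, 518, 315]);


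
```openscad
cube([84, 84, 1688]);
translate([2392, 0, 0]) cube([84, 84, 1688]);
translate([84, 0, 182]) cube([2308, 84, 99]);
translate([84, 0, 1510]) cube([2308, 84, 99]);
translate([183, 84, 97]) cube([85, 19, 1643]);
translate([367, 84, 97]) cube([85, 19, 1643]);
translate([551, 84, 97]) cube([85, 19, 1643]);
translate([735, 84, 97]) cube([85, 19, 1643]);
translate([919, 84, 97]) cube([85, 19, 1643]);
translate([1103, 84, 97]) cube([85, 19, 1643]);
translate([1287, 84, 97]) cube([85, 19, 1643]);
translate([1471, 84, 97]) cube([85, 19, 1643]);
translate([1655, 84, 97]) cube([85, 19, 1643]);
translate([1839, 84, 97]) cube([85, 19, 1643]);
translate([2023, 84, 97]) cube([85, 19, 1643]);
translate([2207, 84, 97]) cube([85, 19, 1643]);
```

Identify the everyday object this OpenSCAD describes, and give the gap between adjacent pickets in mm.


A fence section. The picket gap is 99 mm.

Two posts, two rails, 12 pickets — a fence section. Span 2308 mm holds 12 pickets of 85 mm with 13 equal gaps: ⌊(2308 − 12·85) / 13⌋ = 99 mm.


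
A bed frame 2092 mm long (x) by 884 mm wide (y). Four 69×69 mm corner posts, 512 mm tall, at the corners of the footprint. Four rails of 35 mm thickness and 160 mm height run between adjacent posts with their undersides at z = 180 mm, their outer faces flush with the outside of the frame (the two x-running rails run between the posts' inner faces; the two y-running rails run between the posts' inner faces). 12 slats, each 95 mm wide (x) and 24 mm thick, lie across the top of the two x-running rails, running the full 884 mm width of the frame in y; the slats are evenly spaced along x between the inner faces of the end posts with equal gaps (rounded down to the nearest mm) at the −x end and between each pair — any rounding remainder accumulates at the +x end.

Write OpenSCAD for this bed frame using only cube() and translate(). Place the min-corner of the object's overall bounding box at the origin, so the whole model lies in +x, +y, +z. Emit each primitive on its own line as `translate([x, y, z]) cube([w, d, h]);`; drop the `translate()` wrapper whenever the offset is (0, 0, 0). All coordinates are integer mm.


cube([69, 69, 512]);
translate([0, 815, 0]) cube([69, 69, 512]);
translate([2023, 0, 0]) cube([69, 69, 512]);
translate([2023, 815, 0]) cube([69, 69, 512]);
translate([69, 0, 180]) cube([1954, 35, 160]);
translate([69, 849, 180]) cube([1954, 35, 160]);
translate([0, 69, 180]) cube([35, 746, 160]);
translate([2057, 69, 180]) cube([35, 746, 160]);
translate([131, 0, 340]) cube([95, 884, 24]);
translate([288, 0, 340]) cube([95, 884, 24]);
translate([445, 0, 340]) cube([95, 884, 24]);
translate([602, 0, 340]) cube([95, 884, 24]);
translate([759, 0, 340]) cube([95, 884, 24]);
translate([916, 0, 340]) cube([95, 884, 24]);
translate([1073, 0, 340]) cube([95, 884, 24]);
translate([1230, 0, 340]) cube([95, 884, 24]);
translate([1387, 0, 340]) cube([95, 884, 24]);
translate([1544, 0, 340]) cube([95, 884, 24]);
translate([1701, 0, 340]) cube([95, 884, 24]);
translate([1858, 0, 340]) cube([95, 884, 24]);


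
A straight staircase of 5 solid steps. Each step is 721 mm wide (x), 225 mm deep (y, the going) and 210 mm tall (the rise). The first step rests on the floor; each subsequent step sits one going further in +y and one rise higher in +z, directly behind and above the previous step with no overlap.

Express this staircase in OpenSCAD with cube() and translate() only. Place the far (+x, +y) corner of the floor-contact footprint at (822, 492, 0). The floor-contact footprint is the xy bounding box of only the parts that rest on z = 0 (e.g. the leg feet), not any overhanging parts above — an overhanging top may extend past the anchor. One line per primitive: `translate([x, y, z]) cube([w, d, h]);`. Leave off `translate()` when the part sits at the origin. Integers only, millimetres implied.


translate([101, 267, 0]) cube([721, 225, 210]);
translate([101, 492, 210]) cube([721, 225, 210]);
translate([101, 717, 420]) cube([721, 225, 210]);
translate([101, 942, 630]) cube([721, 225, 210]);
translate([101, 1167, 840]) cube([721, 225, 210]);


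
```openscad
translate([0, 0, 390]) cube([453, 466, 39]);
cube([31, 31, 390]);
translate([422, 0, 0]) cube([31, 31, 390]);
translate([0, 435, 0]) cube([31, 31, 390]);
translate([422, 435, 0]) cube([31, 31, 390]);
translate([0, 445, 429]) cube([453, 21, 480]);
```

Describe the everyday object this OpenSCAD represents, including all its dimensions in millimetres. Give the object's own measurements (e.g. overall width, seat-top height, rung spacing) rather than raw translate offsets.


A chair. The seat is a 453×466×39 mm slab with its top at z = 429 mm, on four 31×31 mm corner legs (flush with the seat edges, standing on z = 0). A flat backrest 21 mm thick, 480 mm tall, spans the full seat width and rises from the seat top along its +y edge, rear face flush with the rear of the seat.


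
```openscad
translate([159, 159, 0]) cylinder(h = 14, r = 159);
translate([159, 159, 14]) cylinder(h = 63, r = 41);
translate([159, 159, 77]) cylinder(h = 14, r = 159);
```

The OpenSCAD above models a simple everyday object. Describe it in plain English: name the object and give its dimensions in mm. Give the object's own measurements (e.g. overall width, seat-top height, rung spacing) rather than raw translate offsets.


A spool: two coaxial disc flanges of radius 159 mm and thickness 14 mm, joined by a core cylinder of radius 41 mm and height 63 mm. The lower flange rests on z = 0 and the three cylinders share a vertical axis.


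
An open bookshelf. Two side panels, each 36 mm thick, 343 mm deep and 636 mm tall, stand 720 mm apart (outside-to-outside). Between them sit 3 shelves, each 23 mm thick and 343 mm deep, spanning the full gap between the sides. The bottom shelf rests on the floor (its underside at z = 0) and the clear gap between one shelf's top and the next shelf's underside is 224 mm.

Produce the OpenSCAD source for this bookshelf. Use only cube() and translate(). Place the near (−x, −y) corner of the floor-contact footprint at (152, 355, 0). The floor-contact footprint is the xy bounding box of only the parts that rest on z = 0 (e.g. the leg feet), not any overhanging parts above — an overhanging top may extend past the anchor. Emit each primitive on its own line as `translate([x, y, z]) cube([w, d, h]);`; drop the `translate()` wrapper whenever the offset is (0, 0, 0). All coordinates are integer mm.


translate([152, 355, 0]) cube([36, 343, 636]);
translate([836, 355, 0]) cube([36, 343, 636]);
translate([188, 355, 0]) cube([648, 343, 23]);
translate([188, 355, 247]) cube([648, 343, 23]);
translate([188, 355, 494]) cube([648, 343, 23]);


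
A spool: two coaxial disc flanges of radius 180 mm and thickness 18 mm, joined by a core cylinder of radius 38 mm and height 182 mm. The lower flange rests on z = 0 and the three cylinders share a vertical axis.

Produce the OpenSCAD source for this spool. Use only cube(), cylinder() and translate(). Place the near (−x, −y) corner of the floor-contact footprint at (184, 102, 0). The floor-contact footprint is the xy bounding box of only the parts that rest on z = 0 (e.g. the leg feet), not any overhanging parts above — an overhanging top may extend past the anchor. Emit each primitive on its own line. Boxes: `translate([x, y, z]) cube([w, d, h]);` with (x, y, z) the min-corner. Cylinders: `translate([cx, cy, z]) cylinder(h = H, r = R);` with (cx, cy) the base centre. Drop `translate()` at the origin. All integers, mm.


translate([364, 282, 0]) cylinder(h = 18, r = 180);
translate([364, 282, 18]) cylinder(h = 182, r = 38);
translate([364, 282, 200]) cylinder(h = 18, r = 180);


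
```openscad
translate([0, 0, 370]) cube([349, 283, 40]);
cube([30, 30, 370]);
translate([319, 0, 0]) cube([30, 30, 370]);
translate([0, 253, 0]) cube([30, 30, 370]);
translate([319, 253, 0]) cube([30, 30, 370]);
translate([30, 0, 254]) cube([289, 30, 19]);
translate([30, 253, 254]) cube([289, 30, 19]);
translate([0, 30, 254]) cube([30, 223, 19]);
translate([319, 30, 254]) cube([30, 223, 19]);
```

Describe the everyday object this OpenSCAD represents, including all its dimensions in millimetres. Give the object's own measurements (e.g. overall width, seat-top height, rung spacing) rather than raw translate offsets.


A simple wooden stool: a rectangular seat 349 mm (x) by 283 mm (y), 40 mm thick, top face at z = 410 mm, on four square legs, each 30×30 mm in cross-section. The legs rest on z = 0, each flush with a corner of the seat. Four stretchers, 30 mm wide and 19 mm tall, connect adjacent legs with their undersides at z = 254 mm, each running between the inner faces of the legs it joins and aligned with the legs' outer faces on the other axis.


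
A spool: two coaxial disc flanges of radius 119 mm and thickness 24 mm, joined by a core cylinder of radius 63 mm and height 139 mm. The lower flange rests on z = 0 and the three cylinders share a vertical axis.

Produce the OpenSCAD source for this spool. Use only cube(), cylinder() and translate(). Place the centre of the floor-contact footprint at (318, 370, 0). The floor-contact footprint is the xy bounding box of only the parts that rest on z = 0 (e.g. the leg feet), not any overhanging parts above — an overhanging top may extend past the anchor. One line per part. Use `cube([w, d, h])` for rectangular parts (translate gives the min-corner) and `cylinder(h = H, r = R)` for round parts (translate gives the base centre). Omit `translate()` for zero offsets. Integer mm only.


translate([318, 370, 0]) cylinder(h = 24, r = 119);
translate([318, 370, 24]) cylinder(h = 139, r = 63);
translate([318, 370, 163]) cylinder(h = 24, r = 119);


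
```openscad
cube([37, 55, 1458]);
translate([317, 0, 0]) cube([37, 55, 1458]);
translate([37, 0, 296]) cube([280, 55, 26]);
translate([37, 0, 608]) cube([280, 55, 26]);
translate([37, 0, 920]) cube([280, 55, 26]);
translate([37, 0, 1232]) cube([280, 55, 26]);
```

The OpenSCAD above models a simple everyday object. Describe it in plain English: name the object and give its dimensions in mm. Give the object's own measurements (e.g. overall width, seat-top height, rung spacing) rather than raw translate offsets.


A straight ladder. Two 37×55 mm vertical rails, 1458 mm tall, stand 354 mm apart (outside-to-outside) with their front faces coplanar on the −y side. 4 rungs, each 55 mm deep and 26 mm tall, span between the inner faces of the rails, front faces flush with the rails. The lowest rung's underside is at z = 296 mm and rungs are spaced 312 mm apart (underside to underside).


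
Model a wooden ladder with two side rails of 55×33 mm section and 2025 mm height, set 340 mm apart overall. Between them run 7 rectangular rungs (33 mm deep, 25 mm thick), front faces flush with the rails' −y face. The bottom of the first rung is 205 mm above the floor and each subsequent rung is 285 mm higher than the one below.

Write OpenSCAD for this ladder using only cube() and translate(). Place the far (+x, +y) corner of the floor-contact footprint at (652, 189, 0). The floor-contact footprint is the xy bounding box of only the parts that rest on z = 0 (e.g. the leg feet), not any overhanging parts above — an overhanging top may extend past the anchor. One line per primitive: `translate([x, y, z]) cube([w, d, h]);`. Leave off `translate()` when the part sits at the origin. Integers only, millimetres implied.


translate([312, 156, 0]) cube([55, 33, 2025]);
translate([597, 156, 0]) cube([55, 33, 2025]);
translate([367, 156, 205]) cube([230, 33, 25]);
translate([367, 156, 490]) cube([230, 33, 25]);
translate([367, 156, 775]) cube([230, 33, 25]);
translate([367, 156, 1060]) cube([230, 33, 25]);
translate([367, 156, 1345]) cube([230, 33, 25]);
translate([367, 156, 1630]) cube([230, 33, 25]);
translate([367, 156, 1915]) cube([230, 33, 25]);


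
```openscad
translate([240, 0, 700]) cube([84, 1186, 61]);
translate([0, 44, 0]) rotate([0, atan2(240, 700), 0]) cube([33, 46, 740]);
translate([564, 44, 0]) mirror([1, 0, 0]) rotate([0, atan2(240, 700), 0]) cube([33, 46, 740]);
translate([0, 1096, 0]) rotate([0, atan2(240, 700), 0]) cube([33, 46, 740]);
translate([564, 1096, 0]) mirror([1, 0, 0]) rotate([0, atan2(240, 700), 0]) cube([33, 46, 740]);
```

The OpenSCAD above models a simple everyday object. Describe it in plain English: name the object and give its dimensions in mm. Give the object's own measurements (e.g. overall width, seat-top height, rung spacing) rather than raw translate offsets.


A sawhorse. A 84×1186×61 mm beam (x, y, z) sits on two A-frame leg pairs. Each pair is two raked legs of 33×46 mm section (46 mm along y) splaying symmetrically in x. Each leg rises 700 mm vertically over 240 mm of horizontal reach and is 740 mm long along its own axis. Every leg's outer bottom edge rests on the floor and its outer top edge meets a bottom edge of the beam — the left legs (tilting toward +x) meet the beam's −x bottom edge, the right legs (their mirror images, tilting toward −x) meet its +x bottom edge — so the leg tops tuck under the beam, the beam's underside is 700 mm above the floor, and the feet are 564 mm apart outside-to-outside with the beam centred between them. The two leg pairs are set in 44 mm from either end of the beam.
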